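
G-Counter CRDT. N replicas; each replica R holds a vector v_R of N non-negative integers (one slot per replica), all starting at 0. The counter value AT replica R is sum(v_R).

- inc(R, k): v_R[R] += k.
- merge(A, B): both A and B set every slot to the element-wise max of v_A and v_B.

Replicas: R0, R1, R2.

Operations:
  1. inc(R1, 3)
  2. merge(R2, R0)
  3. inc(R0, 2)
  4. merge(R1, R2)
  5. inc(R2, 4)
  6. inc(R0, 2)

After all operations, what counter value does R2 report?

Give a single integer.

Op 1: inc R1 by 3 -> R1=(0,3,0) value=3
Op 2: merge R2<->R0 -> R2=(0,0,0) R0=(0,0,0)
Op 3: inc R0 by 2 -> R0=(2,0,0) value=2
Op 4: merge R1<->R2 -> R1=(0,3,0) R2=(0,3,0)
Op 5: inc R2 by 4 -> R2=(0,3,4) value=7
Op 6: inc R0 by 2 -> R0=(4,0,0) value=4

Answer: 7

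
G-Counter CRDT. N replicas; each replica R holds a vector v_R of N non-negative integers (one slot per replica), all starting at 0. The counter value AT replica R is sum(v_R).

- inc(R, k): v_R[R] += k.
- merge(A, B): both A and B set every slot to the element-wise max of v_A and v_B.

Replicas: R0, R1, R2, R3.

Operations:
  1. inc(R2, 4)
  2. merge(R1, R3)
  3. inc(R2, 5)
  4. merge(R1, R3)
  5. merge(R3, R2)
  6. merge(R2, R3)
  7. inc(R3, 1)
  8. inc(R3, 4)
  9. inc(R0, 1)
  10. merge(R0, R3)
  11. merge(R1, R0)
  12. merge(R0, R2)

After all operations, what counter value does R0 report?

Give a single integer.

Answer: 15

Derivation:
Op 1: inc R2 by 4 -> R2=(0,0,4,0) value=4
Op 2: merge R1<->R3 -> R1=(0,0,0,0) R3=(0,0,0,0)
Op 3: inc R2 by 5 -> R2=(0,0,9,0) value=9
Op 4: merge R1<->R3 -> R1=(0,0,0,0) R3=(0,0,0,0)
Op 5: merge R3<->R2 -> R3=(0,0,9,0) R2=(0,0,9,0)
Op 6: merge R2<->R3 -> R2=(0,0,9,0) R3=(0,0,9,0)
Op 7: inc R3 by 1 -> R3=(0,0,9,1) value=10
Op 8: inc R3 by 4 -> R3=(0,0,9,5) value=14
Op 9: inc R0 by 1 -> R0=(1,0,0,0) value=1
Op 10: merge R0<->R3 -> R0=(1,0,9,5) R3=(1,0,9,5)
Op 11: merge R1<->R0 -> R1=(1,0,9,5) R0=(1,0,9,5)
Op 12: merge R0<->R2 -> R0=(1,0,9,5) R2=(1,0,9,5)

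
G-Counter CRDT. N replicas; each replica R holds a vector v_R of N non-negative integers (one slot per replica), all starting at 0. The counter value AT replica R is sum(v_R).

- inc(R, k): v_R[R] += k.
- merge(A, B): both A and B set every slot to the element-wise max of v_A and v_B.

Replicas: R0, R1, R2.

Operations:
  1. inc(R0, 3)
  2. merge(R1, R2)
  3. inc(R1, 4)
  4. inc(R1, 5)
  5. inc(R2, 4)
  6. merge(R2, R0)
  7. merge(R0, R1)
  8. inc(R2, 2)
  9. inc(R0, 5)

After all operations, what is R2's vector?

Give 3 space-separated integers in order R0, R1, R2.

Answer: 3 0 6

Derivation:
Op 1: inc R0 by 3 -> R0=(3,0,0) value=3
Op 2: merge R1<->R2 -> R1=(0,0,0) R2=(0,0,0)
Op 3: inc R1 by 4 -> R1=(0,4,0) value=4
Op 4: inc R1 by 5 -> R1=(0,9,0) value=9
Op 5: inc R2 by 4 -> R2=(0,0,4) value=4
Op 6: merge R2<->R0 -> R2=(3,0,4) R0=(3,0,4)
Op 7: merge R0<->R1 -> R0=(3,9,4) R1=(3,9,4)
Op 8: inc R2 by 2 -> R2=(3,0,6) value=9
Op 9: inc R0 by 5 -> R0=(8,9,4) value=21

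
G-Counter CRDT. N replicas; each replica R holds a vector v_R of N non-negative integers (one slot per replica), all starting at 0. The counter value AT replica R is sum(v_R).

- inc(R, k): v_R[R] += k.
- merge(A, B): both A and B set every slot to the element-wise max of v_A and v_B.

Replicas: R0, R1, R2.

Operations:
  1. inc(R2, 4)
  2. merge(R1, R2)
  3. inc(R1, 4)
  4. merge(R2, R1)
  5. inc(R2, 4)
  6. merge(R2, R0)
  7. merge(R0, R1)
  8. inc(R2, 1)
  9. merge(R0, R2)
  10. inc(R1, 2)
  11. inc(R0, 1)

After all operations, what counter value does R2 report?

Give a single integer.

Answer: 13

Derivation:
Op 1: inc R2 by 4 -> R2=(0,0,4) value=4
Op 2: merge R1<->R2 -> R1=(0,0,4) R2=(0,0,4)
Op 3: inc R1 by 4 -> R1=(0,4,4) value=8
Op 4: merge R2<->R1 -> R2=(0,4,4) R1=(0,4,4)
Op 5: inc R2 by 4 -> R2=(0,4,8) value=12
Op 6: merge R2<->R0 -> R2=(0,4,8) R0=(0,4,8)
Op 7: merge R0<->R1 -> R0=(0,4,8) R1=(0,4,8)
Op 8: inc R2 by 1 -> R2=(0,4,9) value=13
Op 9: merge R0<->R2 -> R0=(0,4,9) R2=(0,4,9)
Op 10: inc R1 by 2 -> R1=(0,6,8) value=14
Op 11: inc R0 by 1 -> R0=(1,4,9) value=14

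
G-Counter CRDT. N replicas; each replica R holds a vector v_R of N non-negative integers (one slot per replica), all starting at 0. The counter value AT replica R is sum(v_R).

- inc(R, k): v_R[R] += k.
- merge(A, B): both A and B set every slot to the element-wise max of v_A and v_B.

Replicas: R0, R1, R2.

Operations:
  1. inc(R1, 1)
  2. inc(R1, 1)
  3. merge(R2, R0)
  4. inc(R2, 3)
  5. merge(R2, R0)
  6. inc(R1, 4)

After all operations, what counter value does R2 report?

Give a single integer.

Answer: 3

Derivation:
Op 1: inc R1 by 1 -> R1=(0,1,0) value=1
Op 2: inc R1 by 1 -> R1=(0,2,0) value=2
Op 3: merge R2<->R0 -> R2=(0,0,0) R0=(0,0,0)
Op 4: inc R2 by 3 -> R2=(0,0,3) value=3
Op 5: merge R2<->R0 -> R2=(0,0,3) R0=(0,0,3)
Op 6: inc R1 by 4 -> R1=(0,6,0) value=6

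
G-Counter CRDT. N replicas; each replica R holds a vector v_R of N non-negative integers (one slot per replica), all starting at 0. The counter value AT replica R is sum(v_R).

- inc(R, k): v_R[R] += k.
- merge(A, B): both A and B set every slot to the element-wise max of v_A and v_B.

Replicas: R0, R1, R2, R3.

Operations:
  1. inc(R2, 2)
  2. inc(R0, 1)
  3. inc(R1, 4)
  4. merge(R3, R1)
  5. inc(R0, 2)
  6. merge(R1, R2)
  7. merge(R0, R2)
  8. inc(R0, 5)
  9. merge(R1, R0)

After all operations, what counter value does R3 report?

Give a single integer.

Answer: 4

Derivation:
Op 1: inc R2 by 2 -> R2=(0,0,2,0) value=2
Op 2: inc R0 by 1 -> R0=(1,0,0,0) value=1
Op 3: inc R1 by 4 -> R1=(0,4,0,0) value=4
Op 4: merge R3<->R1 -> R3=(0,4,0,0) R1=(0,4,0,0)
Op 5: inc R0 by 2 -> R0=(3,0,0,0) value=3
Op 6: merge R1<->R2 -> R1=(0,4,2,0) R2=(0,4,2,0)
Op 7: merge R0<->R2 -> R0=(3,4,2,0) R2=(3,4,2,0)
Op 8: inc R0 by 5 -> R0=(8,4,2,0) value=14
Op 9: merge R1<->R0 -> R1=(8,4,2,0) R0=(8,4,2,0)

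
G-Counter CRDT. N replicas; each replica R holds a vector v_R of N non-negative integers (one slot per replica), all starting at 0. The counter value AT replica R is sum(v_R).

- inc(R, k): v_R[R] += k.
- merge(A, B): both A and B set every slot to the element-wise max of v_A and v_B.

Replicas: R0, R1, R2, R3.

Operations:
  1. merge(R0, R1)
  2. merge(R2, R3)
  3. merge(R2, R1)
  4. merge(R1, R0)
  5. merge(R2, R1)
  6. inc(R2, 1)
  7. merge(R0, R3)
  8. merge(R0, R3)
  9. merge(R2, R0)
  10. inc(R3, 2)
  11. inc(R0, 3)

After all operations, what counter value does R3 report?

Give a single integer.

Op 1: merge R0<->R1 -> R0=(0,0,0,0) R1=(0,0,0,0)
Op 2: merge R2<->R3 -> R2=(0,0,0,0) R3=(0,0,0,0)
Op 3: merge R2<->R1 -> R2=(0,0,0,0) R1=(0,0,0,0)
Op 4: merge R1<->R0 -> R1=(0,0,0,0) R0=(0,0,0,0)
Op 5: merge R2<->R1 -> R2=(0,0,0,0) R1=(0,0,0,0)
Op 6: inc R2 by 1 -> R2=(0,0,1,0) value=1
Op 7: merge R0<->R3 -> R0=(0,0,0,0) R3=(0,0,0,0)
Op 8: merge R0<->R3 -> R0=(0,0,0,0) R3=(0,0,0,0)
Op 9: merge R2<->R0 -> R2=(0,0,1,0) R0=(0,0,1,0)
Op 10: inc R3 by 2 -> R3=(0,0,0,2) value=2
Op 11: inc R0 by 3 -> R0=(3,0,1,0) value=4

Answer: 2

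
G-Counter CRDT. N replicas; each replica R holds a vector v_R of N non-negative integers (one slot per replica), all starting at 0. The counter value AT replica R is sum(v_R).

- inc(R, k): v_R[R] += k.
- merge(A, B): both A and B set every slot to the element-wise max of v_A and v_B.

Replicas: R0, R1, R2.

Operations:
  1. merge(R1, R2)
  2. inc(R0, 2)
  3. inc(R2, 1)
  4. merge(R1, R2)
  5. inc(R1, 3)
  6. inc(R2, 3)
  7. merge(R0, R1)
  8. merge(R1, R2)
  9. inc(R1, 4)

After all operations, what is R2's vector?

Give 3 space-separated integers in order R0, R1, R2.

Op 1: merge R1<->R2 -> R1=(0,0,0) R2=(0,0,0)
Op 2: inc R0 by 2 -> R0=(2,0,0) value=2
Op 3: inc R2 by 1 -> R2=(0,0,1) value=1
Op 4: merge R1<->R2 -> R1=(0,0,1) R2=(0,0,1)
Op 5: inc R1 by 3 -> R1=(0,3,1) value=4
Op 6: inc R2 by 3 -> R2=(0,0,4) value=4
Op 7: merge R0<->R1 -> R0=(2,3,1) R1=(2,3,1)
Op 8: merge R1<->R2 -> R1=(2,3,4) R2=(2,3,4)
Op 9: inc R1 by 4 -> R1=(2,7,4) value=13

Answer: 2 3 4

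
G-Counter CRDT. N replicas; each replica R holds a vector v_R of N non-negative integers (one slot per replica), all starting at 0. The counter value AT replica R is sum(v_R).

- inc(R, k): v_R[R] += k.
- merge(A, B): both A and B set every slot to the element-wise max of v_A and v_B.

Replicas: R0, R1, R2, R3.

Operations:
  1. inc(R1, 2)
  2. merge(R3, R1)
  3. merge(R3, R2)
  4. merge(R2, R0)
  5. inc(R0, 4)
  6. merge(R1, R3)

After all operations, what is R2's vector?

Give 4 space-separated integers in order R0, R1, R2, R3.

Op 1: inc R1 by 2 -> R1=(0,2,0,0) value=2
Op 2: merge R3<->R1 -> R3=(0,2,0,0) R1=(0,2,0,0)
Op 3: merge R3<->R2 -> R3=(0,2,0,0) R2=(0,2,0,0)
Op 4: merge R2<->R0 -> R2=(0,2,0,0) R0=(0,2,0,0)
Op 5: inc R0 by 4 -> R0=(4,2,0,0) value=6
Op 6: merge R1<->R3 -> R1=(0,2,0,0) R3=(0,2,0,0)

Answer: 0 2 0 0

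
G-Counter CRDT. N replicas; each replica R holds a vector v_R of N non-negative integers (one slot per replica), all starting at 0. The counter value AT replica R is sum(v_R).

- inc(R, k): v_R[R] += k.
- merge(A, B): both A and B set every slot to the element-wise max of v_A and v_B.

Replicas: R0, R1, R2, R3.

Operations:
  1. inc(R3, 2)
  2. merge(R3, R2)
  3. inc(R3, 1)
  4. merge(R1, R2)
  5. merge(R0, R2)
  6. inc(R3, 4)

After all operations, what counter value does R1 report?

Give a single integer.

Answer: 2

Derivation:
Op 1: inc R3 by 2 -> R3=(0,0,0,2) value=2
Op 2: merge R3<->R2 -> R3=(0,0,0,2) R2=(0,0,0,2)
Op 3: inc R3 by 1 -> R3=(0,0,0,3) value=3
Op 4: merge R1<->R2 -> R1=(0,0,0,2) R2=(0,0,0,2)
Op 5: merge R0<->R2 -> R0=(0,0,0,2) R2=(0,0,0,2)
Op 6: inc R3 by 4 -> R3=(0,0,0,7) value=7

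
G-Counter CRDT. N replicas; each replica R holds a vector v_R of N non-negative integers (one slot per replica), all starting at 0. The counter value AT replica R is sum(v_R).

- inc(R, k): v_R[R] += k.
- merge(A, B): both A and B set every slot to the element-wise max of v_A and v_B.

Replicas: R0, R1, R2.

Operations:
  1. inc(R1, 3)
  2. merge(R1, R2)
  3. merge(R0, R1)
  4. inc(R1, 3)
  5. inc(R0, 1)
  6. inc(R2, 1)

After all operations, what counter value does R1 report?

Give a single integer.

Op 1: inc R1 by 3 -> R1=(0,3,0) value=3
Op 2: merge R1<->R2 -> R1=(0,3,0) R2=(0,3,0)
Op 3: merge R0<->R1 -> R0=(0,3,0) R1=(0,3,0)
Op 4: inc R1 by 3 -> R1=(0,6,0) value=6
Op 5: inc R0 by 1 -> R0=(1,3,0) value=4
Op 6: inc R2 by 1 -> R2=(0,3,1) value=4

Answer: 6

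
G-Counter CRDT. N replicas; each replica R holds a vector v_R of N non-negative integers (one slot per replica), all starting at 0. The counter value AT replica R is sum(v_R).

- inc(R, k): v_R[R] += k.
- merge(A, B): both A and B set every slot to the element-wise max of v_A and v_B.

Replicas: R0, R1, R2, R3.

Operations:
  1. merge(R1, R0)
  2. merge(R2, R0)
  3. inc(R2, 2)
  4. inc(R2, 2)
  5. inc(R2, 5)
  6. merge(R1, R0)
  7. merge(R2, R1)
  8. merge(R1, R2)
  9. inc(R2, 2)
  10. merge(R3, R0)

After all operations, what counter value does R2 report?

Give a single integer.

Op 1: merge R1<->R0 -> R1=(0,0,0,0) R0=(0,0,0,0)
Op 2: merge R2<->R0 -> R2=(0,0,0,0) R0=(0,0,0,0)
Op 3: inc R2 by 2 -> R2=(0,0,2,0) value=2
Op 4: inc R2 by 2 -> R2=(0,0,4,0) value=4
Op 5: inc R2 by 5 -> R2=(0,0,9,0) value=9
Op 6: merge R1<->R0 -> R1=(0,0,0,0) R0=(0,0,0,0)
Op 7: merge R2<->R1 -> R2=(0,0,9,0) R1=(0,0,9,0)
Op 8: merge R1<->R2 -> R1=(0,0,9,0) R2=(0,0,9,0)
Op 9: inc R2 by 2 -> R2=(0,0,11,0) value=11
Op 10: merge R3<->R0 -> R3=(0,0,0,0) R0=(0,0,0,0)

Answer: 11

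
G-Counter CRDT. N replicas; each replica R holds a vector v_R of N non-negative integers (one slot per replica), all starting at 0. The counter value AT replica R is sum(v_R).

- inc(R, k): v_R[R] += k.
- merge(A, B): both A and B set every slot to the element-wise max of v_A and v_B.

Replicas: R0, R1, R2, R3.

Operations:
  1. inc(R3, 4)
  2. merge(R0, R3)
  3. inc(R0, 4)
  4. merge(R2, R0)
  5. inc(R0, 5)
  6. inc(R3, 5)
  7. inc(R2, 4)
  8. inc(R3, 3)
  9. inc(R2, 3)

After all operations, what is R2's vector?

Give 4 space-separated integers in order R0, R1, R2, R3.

Op 1: inc R3 by 4 -> R3=(0,0,0,4) value=4
Op 2: merge R0<->R3 -> R0=(0,0,0,4) R3=(0,0,0,4)
Op 3: inc R0 by 4 -> R0=(4,0,0,4) value=8
Op 4: merge R2<->R0 -> R2=(4,0,0,4) R0=(4,0,0,4)
Op 5: inc R0 by 5 -> R0=(9,0,0,4) value=13
Op 6: inc R3 by 5 -> R3=(0,0,0,9) value=9
Op 7: inc R2 by 4 -> R2=(4,0,4,4) value=12
Op 8: inc R3 by 3 -> R3=(0,0,0,12) value=12
Op 9: inc R2 by 3 -> R2=(4,0,7,4) value=15

Answer: 4 0 7 4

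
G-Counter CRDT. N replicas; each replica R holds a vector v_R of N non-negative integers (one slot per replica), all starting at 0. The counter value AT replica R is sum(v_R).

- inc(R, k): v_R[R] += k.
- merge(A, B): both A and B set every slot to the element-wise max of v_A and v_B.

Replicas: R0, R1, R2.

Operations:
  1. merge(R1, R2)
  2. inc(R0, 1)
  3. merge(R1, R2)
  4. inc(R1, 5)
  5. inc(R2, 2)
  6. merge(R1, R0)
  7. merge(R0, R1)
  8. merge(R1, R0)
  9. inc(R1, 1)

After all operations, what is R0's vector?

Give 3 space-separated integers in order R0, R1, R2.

Answer: 1 5 0

Derivation:
Op 1: merge R1<->R2 -> R1=(0,0,0) R2=(0,0,0)
Op 2: inc R0 by 1 -> R0=(1,0,0) value=1
Op 3: merge R1<->R2 -> R1=(0,0,0) R2=(0,0,0)
Op 4: inc R1 by 5 -> R1=(0,5,0) value=5
Op 5: inc R2 by 2 -> R2=(0,0,2) value=2
Op 6: merge R1<->R0 -> R1=(1,5,0) R0=(1,5,0)
Op 7: merge R0<->R1 -> R0=(1,5,0) R1=(1,5,0)
Op 8: merge R1<->R0 -> R1=(1,5,0) R0=(1,5,0)
Op 9: inc R1 by 1 -> R1=(1,6,0) value=7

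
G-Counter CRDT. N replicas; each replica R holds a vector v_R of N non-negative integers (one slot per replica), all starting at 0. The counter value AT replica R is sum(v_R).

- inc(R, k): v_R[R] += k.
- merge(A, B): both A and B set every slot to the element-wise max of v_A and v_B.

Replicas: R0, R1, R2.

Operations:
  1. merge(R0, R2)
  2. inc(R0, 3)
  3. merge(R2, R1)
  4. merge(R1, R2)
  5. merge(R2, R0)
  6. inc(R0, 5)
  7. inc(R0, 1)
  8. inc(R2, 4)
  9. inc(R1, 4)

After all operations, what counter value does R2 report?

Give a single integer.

Answer: 7

Derivation:
Op 1: merge R0<->R2 -> R0=(0,0,0) R2=(0,0,0)
Op 2: inc R0 by 3 -> R0=(3,0,0) value=3
Op 3: merge R2<->R1 -> R2=(0,0,0) R1=(0,0,0)
Op 4: merge R1<->R2 -> R1=(0,0,0) R2=(0,0,0)
Op 5: merge R2<->R0 -> R2=(3,0,0) R0=(3,0,0)
Op 6: inc R0 by 5 -> R0=(8,0,0) value=8
Op 7: inc R0 by 1 -> R0=(9,0,0) value=9
Op 8: inc R2 by 4 -> R2=(3,0,4) value=7
Op 9: inc R1 by 4 -> R1=(0,4,0) value=4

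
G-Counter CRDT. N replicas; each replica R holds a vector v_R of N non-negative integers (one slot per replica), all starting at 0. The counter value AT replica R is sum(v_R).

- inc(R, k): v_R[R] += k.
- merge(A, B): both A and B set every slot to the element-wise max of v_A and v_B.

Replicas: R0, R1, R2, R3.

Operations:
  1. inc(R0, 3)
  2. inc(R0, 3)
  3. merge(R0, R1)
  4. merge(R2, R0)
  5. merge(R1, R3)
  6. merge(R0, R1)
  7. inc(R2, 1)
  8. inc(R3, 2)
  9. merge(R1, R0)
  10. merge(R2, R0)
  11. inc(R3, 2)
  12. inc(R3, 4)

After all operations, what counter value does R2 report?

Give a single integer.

Op 1: inc R0 by 3 -> R0=(3,0,0,0) value=3
Op 2: inc R0 by 3 -> R0=(6,0,0,0) value=6
Op 3: merge R0<->R1 -> R0=(6,0,0,0) R1=(6,0,0,0)
Op 4: merge R2<->R0 -> R2=(6,0,0,0) R0=(6,0,0,0)
Op 5: merge R1<->R3 -> R1=(6,0,0,0) R3=(6,0,0,0)
Op 6: merge R0<->R1 -> R0=(6,0,0,0) R1=(6,0,0,0)
Op 7: inc R2 by 1 -> R2=(6,0,1,0) value=7
Op 8: inc R3 by 2 -> R3=(6,0,0,2) value=8
Op 9: merge R1<->R0 -> R1=(6,0,0,0) R0=(6,0,0,0)
Op 10: merge R2<->R0 -> R2=(6,0,1,0) R0=(6,0,1,0)
Op 11: inc R3 by 2 -> R3=(6,0,0,4) value=10
Op 12: inc R3 by 4 -> R3=(6,0,0,8) value=14

Answer: 7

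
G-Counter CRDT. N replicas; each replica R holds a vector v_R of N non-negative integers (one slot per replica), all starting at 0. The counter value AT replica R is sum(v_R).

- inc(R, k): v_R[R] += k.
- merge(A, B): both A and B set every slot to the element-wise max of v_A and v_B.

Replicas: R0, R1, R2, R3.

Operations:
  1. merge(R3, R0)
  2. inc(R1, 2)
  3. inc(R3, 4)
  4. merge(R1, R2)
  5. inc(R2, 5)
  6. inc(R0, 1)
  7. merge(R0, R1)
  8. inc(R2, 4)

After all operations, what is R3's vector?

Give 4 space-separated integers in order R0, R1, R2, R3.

Answer: 0 0 0 4

Derivation:
Op 1: merge R3<->R0 -> R3=(0,0,0,0) R0=(0,0,0,0)
Op 2: inc R1 by 2 -> R1=(0,2,0,0) value=2
Op 3: inc R3 by 4 -> R3=(0,0,0,4) value=4
Op 4: merge R1<->R2 -> R1=(0,2,0,0) R2=(0,2,0,0)
Op 5: inc R2 by 5 -> R2=(0,2,5,0) value=7
Op 6: inc R0 by 1 -> R0=(1,0,0,0) value=1
Op 7: merge R0<->R1 -> R0=(1,2,0,0) R1=(1,2,0,0)
Op 8: inc R2 by 4 -> R2=(0,2,9,0) value=11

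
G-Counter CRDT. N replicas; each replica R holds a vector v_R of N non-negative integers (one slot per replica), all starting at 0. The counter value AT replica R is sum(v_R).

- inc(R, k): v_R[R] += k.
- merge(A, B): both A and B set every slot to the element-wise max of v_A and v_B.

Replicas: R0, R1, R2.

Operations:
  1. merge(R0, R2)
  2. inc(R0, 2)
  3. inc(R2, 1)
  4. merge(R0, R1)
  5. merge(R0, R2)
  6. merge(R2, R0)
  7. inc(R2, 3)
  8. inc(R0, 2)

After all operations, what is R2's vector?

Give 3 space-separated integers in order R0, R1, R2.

Answer: 2 0 4

Derivation:
Op 1: merge R0<->R2 -> R0=(0,0,0) R2=(0,0,0)
Op 2: inc R0 by 2 -> R0=(2,0,0) value=2
Op 3: inc R2 by 1 -> R2=(0,0,1) value=1
Op 4: merge R0<->R1 -> R0=(2,0,0) R1=(2,0,0)
Op 5: merge R0<->R2 -> R0=(2,0,1) R2=(2,0,1)
Op 6: merge R2<->R0 -> R2=(2,0,1) R0=(2,0,1)
Op 7: inc R2 by 3 -> R2=(2,0,4) value=6
Op 8: inc R0 by 2 -> R0=(4,0,1) value=5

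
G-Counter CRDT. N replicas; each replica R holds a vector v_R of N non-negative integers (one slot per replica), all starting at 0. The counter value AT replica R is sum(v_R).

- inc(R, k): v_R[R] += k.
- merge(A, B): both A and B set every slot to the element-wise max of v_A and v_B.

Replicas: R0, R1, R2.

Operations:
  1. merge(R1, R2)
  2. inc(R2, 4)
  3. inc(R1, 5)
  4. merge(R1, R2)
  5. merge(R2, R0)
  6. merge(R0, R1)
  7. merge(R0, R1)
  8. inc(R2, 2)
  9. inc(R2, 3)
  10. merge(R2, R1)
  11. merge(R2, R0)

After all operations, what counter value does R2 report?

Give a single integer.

Op 1: merge R1<->R2 -> R1=(0,0,0) R2=(0,0,0)
Op 2: inc R2 by 4 -> R2=(0,0,4) value=4
Op 3: inc R1 by 5 -> R1=(0,5,0) value=5
Op 4: merge R1<->R2 -> R1=(0,5,4) R2=(0,5,4)
Op 5: merge R2<->R0 -> R2=(0,5,4) R0=(0,5,4)
Op 6: merge R0<->R1 -> R0=(0,5,4) R1=(0,5,4)
Op 7: merge R0<->R1 -> R0=(0,5,4) R1=(0,5,4)
Op 8: inc R2 by 2 -> R2=(0,5,6) value=11
Op 9: inc R2 by 3 -> R2=(0,5,9) value=14
Op 10: merge R2<->R1 -> R2=(0,5,9) R1=(0,5,9)
Op 11: merge R2<->R0 -> R2=(0,5,9) R0=(0,5,9)

Answer: 14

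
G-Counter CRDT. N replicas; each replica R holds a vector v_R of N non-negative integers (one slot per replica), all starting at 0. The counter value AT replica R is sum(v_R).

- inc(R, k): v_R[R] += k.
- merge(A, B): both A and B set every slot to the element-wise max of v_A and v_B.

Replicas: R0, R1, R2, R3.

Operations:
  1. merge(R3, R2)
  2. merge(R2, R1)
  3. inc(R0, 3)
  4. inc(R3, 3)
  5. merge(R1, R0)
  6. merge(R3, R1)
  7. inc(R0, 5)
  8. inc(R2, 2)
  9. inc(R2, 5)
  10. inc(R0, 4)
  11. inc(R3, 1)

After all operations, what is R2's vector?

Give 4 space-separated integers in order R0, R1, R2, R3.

Op 1: merge R3<->R2 -> R3=(0,0,0,0) R2=(0,0,0,0)
Op 2: merge R2<->R1 -> R2=(0,0,0,0) R1=(0,0,0,0)
Op 3: inc R0 by 3 -> R0=(3,0,0,0) value=3
Op 4: inc R3 by 3 -> R3=(0,0,0,3) value=3
Op 5: merge R1<->R0 -> R1=(3,0,0,0) R0=(3,0,0,0)
Op 6: merge R3<->R1 -> R3=(3,0,0,3) R1=(3,0,0,3)
Op 7: inc R0 by 5 -> R0=(8,0,0,0) value=8
Op 8: inc R2 by 2 -> R2=(0,0,2,0) value=2
Op 9: inc R2 by 5 -> R2=(0,0,7,0) value=7
Op 10: inc R0 by 4 -> R0=(12,0,0,0) value=12
Op 11: inc R3 by 1 -> R3=(3,0,0,4) value=7

Answer: 0 0 7 0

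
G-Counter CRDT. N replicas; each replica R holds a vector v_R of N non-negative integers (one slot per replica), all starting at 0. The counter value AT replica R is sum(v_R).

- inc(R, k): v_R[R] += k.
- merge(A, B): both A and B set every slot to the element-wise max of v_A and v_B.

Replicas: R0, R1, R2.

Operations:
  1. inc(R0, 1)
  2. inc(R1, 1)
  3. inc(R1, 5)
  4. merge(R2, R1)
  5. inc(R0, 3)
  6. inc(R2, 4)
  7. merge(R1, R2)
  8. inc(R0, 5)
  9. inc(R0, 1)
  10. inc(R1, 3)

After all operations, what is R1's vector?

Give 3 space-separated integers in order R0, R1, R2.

Op 1: inc R0 by 1 -> R0=(1,0,0) value=1
Op 2: inc R1 by 1 -> R1=(0,1,0) value=1
Op 3: inc R1 by 5 -> R1=(0,6,0) value=6
Op 4: merge R2<->R1 -> R2=(0,6,0) R1=(0,6,0)
Op 5: inc R0 by 3 -> R0=(4,0,0) value=4
Op 6: inc R2 by 4 -> R2=(0,6,4) value=10
Op 7: merge R1<->R2 -> R1=(0,6,4) R2=(0,6,4)
Op 8: inc R0 by 5 -> R0=(9,0,0) value=9
Op 9: inc R0 by 1 -> R0=(10,0,0) value=10
Op 10: inc R1 by 3 -> R1=(0,9,4) value=13

Answer: 0 9 4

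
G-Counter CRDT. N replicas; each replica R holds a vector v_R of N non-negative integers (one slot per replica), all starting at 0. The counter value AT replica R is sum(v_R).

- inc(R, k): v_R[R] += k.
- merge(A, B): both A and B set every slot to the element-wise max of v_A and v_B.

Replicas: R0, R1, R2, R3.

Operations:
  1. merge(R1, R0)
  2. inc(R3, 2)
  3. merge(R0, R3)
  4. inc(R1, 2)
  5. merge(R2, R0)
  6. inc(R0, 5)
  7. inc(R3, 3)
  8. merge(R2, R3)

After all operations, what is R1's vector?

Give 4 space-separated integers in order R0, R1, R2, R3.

Op 1: merge R1<->R0 -> R1=(0,0,0,0) R0=(0,0,0,0)
Op 2: inc R3 by 2 -> R3=(0,0,0,2) value=2
Op 3: merge R0<->R3 -> R0=(0,0,0,2) R3=(0,0,0,2)
Op 4: inc R1 by 2 -> R1=(0,2,0,0) value=2
Op 5: merge R2<->R0 -> R2=(0,0,0,2) R0=(0,0,0,2)
Op 6: inc R0 by 5 -> R0=(5,0,0,2) value=7
Op 7: inc R3 by 3 -> R3=(0,0,0,5) value=5
Op 8: merge R2<->R3 -> R2=(0,0,0,5) R3=(0,0,0,5)

Answer: 0 2 0 0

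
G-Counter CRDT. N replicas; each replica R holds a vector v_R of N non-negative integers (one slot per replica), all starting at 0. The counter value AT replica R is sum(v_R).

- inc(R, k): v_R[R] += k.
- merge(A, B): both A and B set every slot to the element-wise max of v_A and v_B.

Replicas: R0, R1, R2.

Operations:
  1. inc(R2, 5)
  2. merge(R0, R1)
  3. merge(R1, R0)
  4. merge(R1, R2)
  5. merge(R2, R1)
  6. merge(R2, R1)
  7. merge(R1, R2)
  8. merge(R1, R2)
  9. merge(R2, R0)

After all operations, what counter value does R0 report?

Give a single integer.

Answer: 5

Derivation:
Op 1: inc R2 by 5 -> R2=(0,0,5) value=5
Op 2: merge R0<->R1 -> R0=(0,0,0) R1=(0,0,0)
Op 3: merge R1<->R0 -> R1=(0,0,0) R0=(0,0,0)
Op 4: merge R1<->R2 -> R1=(0,0,5) R2=(0,0,5)
Op 5: merge R2<->R1 -> R2=(0,0,5) R1=(0,0,5)
Op 6: merge R2<->R1 -> R2=(0,0,5) R1=(0,0,5)
Op 7: merge R1<->R2 -> R1=(0,0,5) R2=(0,0,5)
Op 8: merge R1<->R2 -> R1=(0,0,5) R2=(0,0,5)
Op 9: merge R2<->R0 -> R2=(0,0,5) R0=(0,0,5)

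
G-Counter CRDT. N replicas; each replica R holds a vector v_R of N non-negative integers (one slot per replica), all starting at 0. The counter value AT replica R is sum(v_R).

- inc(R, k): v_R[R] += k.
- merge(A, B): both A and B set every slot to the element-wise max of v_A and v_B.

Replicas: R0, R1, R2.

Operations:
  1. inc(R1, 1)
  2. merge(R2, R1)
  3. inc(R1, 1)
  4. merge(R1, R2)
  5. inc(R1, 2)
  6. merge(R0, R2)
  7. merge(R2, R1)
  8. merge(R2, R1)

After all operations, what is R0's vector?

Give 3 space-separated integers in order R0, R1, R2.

Answer: 0 2 0

Derivation:
Op 1: inc R1 by 1 -> R1=(0,1,0) value=1
Op 2: merge R2<->R1 -> R2=(0,1,0) R1=(0,1,0)
Op 3: inc R1 by 1 -> R1=(0,2,0) value=2
Op 4: merge R1<->R2 -> R1=(0,2,0) R2=(0,2,0)
Op 5: inc R1 by 2 -> R1=(0,4,0) value=4
Op 6: merge R0<->R2 -> R0=(0,2,0) R2=(0,2,0)
Op 7: merge R2<->R1 -> R2=(0,4,0) R1=(0,4,0)
Op 8: merge R2<->R1 -> R2=(0,4,0) R1=(0,4,0)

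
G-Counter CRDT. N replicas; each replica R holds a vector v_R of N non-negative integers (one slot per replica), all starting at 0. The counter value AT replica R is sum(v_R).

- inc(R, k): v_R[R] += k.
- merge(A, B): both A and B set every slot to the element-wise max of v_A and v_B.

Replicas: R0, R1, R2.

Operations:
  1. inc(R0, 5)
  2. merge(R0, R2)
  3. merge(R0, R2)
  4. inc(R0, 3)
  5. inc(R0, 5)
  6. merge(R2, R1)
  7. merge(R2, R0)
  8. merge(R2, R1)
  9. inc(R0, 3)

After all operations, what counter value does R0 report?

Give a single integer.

Op 1: inc R0 by 5 -> R0=(5,0,0) value=5
Op 2: merge R0<->R2 -> R0=(5,0,0) R2=(5,0,0)
Op 3: merge R0<->R2 -> R0=(5,0,0) R2=(5,0,0)
Op 4: inc R0 by 3 -> R0=(8,0,0) value=8
Op 5: inc R0 by 5 -> R0=(13,0,0) value=13
Op 6: merge R2<->R1 -> R2=(5,0,0) R1=(5,0,0)
Op 7: merge R2<->R0 -> R2=(13,0,0) R0=(13,0,0)
Op 8: merge R2<->R1 -> R2=(13,0,0) R1=(13,0,0)
Op 9: inc R0 by 3 -> R0=(16,0,0) value=16

Answer: 16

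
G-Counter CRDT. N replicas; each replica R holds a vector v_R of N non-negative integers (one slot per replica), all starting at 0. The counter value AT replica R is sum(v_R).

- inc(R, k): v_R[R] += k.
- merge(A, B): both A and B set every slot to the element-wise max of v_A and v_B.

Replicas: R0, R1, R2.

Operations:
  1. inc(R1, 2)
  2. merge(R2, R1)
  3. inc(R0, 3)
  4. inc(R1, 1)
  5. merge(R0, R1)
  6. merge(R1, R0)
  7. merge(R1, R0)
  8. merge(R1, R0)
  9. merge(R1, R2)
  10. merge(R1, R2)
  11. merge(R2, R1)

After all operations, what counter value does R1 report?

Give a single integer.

Answer: 6

Derivation:
Op 1: inc R1 by 2 -> R1=(0,2,0) value=2
Op 2: merge R2<->R1 -> R2=(0,2,0) R1=(0,2,0)
Op 3: inc R0 by 3 -> R0=(3,0,0) value=3
Op 4: inc R1 by 1 -> R1=(0,3,0) value=3
Op 5: merge R0<->R1 -> R0=(3,3,0) R1=(3,3,0)
Op 6: merge R1<->R0 -> R1=(3,3,0) R0=(3,3,0)
Op 7: merge R1<->R0 -> R1=(3,3,0) R0=(3,3,0)
Op 8: merge R1<->R0 -> R1=(3,3,0) R0=(3,3,0)
Op 9: merge R1<->R2 -> R1=(3,3,0) R2=(3,3,0)
Op 10: merge R1<->R2 -> R1=(3,3,0) R2=(3,3,0)
Op 11: merge R2<->R1 -> R2=(3,3,0) R1=(3,3,0)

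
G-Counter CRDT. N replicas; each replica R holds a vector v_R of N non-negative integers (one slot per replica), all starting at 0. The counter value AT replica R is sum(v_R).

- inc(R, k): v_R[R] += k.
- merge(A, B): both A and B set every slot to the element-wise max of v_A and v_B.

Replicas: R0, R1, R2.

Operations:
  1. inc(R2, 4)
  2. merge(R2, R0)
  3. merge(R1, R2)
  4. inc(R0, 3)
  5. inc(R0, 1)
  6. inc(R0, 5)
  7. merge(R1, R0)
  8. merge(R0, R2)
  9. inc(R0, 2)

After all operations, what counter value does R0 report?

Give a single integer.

Answer: 15

Derivation:
Op 1: inc R2 by 4 -> R2=(0,0,4) value=4
Op 2: merge R2<->R0 -> R2=(0,0,4) R0=(0,0,4)
Op 3: merge R1<->R2 -> R1=(0,0,4) R2=(0,0,4)
Op 4: inc R0 by 3 -> R0=(3,0,4) value=7
Op 5: inc R0 by 1 -> R0=(4,0,4) value=8
Op 6: inc R0 by 5 -> R0=(9,0,4) value=13
Op 7: merge R1<->R0 -> R1=(9,0,4) R0=(9,0,4)
Op 8: merge R0<->R2 -> R0=(9,0,4) R2=(9,0,4)
Op 9: inc R0 by 2 -> R0=(11,0,4) value=15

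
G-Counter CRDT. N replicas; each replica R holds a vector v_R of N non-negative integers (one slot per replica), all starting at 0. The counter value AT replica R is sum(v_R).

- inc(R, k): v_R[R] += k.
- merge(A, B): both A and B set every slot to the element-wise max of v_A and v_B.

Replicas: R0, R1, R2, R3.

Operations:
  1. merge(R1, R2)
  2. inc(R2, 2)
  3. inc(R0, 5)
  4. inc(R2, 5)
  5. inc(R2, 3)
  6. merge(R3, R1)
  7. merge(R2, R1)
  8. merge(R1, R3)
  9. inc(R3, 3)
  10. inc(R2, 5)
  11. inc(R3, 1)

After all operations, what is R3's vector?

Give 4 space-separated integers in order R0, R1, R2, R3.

Answer: 0 0 10 4

Derivation:
Op 1: merge R1<->R2 -> R1=(0,0,0,0) R2=(0,0,0,0)
Op 2: inc R2 by 2 -> R2=(0,0,2,0) value=2
Op 3: inc R0 by 5 -> R0=(5,0,0,0) value=5
Op 4: inc R2 by 5 -> R2=(0,0,7,0) value=7
Op 5: inc R2 by 3 -> R2=(0,0,10,0) value=10
Op 6: merge R3<->R1 -> R3=(0,0,0,0) R1=(0,0,0,0)
Op 7: merge R2<->R1 -> R2=(0,0,10,0) R1=(0,0,10,0)
Op 8: merge R1<->R3 -> R1=(0,0,10,0) R3=(0,0,10,0)
Op 9: inc R3 by 3 -> R3=(0,0,10,3) value=13
Op 10: inc R2 by 5 -> R2=(0,0,15,0) value=15
Op 11: inc R3 by 1 -> R3=(0,0,10,4) value=14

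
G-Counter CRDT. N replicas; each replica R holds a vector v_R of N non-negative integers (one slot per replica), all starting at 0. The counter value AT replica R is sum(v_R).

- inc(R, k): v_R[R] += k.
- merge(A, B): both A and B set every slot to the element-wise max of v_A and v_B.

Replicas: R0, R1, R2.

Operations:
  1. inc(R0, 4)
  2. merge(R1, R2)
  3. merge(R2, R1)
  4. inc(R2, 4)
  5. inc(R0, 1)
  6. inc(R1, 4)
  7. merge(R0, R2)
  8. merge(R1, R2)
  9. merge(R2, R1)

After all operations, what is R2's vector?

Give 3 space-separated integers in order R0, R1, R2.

Answer: 5 4 4

Derivation:
Op 1: inc R0 by 4 -> R0=(4,0,0) value=4
Op 2: merge R1<->R2 -> R1=(0,0,0) R2=(0,0,0)
Op 3: merge R2<->R1 -> R2=(0,0,0) R1=(0,0,0)
Op 4: inc R2 by 4 -> R2=(0,0,4) value=4
Op 5: inc R0 by 1 -> R0=(5,0,0) value=5
Op 6: inc R1 by 4 -> R1=(0,4,0) value=4
Op 7: merge R0<->R2 -> R0=(5,0,4) R2=(5,0,4)
Op 8: merge R1<->R2 -> R1=(5,4,4) R2=(5,4,4)
Op 9: merge R2<->R1 -> R2=(5,4,4) R1=(5,4,4)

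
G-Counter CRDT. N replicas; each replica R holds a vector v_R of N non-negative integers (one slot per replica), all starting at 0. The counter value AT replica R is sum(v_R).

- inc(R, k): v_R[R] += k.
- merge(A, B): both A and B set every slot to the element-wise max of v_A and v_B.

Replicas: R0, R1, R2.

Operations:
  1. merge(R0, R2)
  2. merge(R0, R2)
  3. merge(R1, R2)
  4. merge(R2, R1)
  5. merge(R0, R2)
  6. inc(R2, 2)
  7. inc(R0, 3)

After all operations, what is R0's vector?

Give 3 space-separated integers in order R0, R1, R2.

Op 1: merge R0<->R2 -> R0=(0,0,0) R2=(0,0,0)
Op 2: merge R0<->R2 -> R0=(0,0,0) R2=(0,0,0)
Op 3: merge R1<->R2 -> R1=(0,0,0) R2=(0,0,0)
Op 4: merge R2<->R1 -> R2=(0,0,0) R1=(0,0,0)
Op 5: merge R0<->R2 -> R0=(0,0,0) R2=(0,0,0)
Op 6: inc R2 by 2 -> R2=(0,0,2) value=2
Op 7: inc R0 by 3 -> R0=(3,0,0) value=3

Answer: 3 0 0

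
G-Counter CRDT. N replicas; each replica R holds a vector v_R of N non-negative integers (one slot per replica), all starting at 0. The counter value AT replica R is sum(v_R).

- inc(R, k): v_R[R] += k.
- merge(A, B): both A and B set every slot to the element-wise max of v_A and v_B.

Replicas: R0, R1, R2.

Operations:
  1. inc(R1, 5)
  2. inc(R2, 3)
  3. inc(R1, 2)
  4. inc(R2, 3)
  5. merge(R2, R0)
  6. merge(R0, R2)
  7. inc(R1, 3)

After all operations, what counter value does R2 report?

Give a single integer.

Answer: 6

Derivation:
Op 1: inc R1 by 5 -> R1=(0,5,0) value=5
Op 2: inc R2 by 3 -> R2=(0,0,3) value=3
Op 3: inc R1 by 2 -> R1=(0,7,0) value=7
Op 4: inc R2 by 3 -> R2=(0,0,6) value=6
Op 5: merge R2<->R0 -> R2=(0,0,6) R0=(0,0,6)
Op 6: merge R0<->R2 -> R0=(0,0,6) R2=(0,0,6)
Op 7: inc R1 by 3 -> R1=(0,10,0) value=10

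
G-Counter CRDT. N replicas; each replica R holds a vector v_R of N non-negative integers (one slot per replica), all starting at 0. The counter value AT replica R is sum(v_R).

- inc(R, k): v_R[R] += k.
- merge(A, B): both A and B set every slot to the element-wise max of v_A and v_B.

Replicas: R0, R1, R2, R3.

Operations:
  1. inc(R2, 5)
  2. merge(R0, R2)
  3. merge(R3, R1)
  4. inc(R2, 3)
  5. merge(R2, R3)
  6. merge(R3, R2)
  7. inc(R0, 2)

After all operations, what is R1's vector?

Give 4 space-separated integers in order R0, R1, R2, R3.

Answer: 0 0 0 0

Derivation:
Op 1: inc R2 by 5 -> R2=(0,0,5,0) value=5
Op 2: merge R0<->R2 -> R0=(0,0,5,0) R2=(0,0,5,0)
Op 3: merge R3<->R1 -> R3=(0,0,0,0) R1=(0,0,0,0)
Op 4: inc R2 by 3 -> R2=(0,0,8,0) value=8
Op 5: merge R2<->R3 -> R2=(0,0,8,0) R3=(0,0,8,0)
Op 6: merge R3<->R2 -> R3=(0,0,8,0) R2=(0,0,8,0)
Op 7: inc R0 by 2 -> R0=(2,0,5,0) value=7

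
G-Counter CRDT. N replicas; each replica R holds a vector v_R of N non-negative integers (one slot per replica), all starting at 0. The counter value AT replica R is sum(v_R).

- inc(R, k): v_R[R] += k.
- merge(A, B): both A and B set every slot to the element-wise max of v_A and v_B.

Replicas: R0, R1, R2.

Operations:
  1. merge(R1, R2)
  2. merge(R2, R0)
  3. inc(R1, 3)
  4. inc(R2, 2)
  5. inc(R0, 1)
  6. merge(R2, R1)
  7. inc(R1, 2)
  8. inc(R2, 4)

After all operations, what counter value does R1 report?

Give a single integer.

Op 1: merge R1<->R2 -> R1=(0,0,0) R2=(0,0,0)
Op 2: merge R2<->R0 -> R2=(0,0,0) R0=(0,0,0)
Op 3: inc R1 by 3 -> R1=(0,3,0) value=3
Op 4: inc R2 by 2 -> R2=(0,0,2) value=2
Op 5: inc R0 by 1 -> R0=(1,0,0) value=1
Op 6: merge R2<->R1 -> R2=(0,3,2) R1=(0,3,2)
Op 7: inc R1 by 2 -> R1=(0,5,2) value=7
Op 8: inc R2 by 4 -> R2=(0,3,6) value=9

Answer: 7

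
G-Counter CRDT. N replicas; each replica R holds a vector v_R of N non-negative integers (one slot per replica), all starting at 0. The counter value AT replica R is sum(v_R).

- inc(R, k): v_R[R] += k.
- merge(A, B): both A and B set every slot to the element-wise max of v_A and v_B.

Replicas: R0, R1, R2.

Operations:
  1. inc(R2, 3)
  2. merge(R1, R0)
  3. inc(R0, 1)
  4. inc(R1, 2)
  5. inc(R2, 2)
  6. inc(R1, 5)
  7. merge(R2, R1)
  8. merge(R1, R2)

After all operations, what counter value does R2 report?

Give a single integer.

Op 1: inc R2 by 3 -> R2=(0,0,3) value=3
Op 2: merge R1<->R0 -> R1=(0,0,0) R0=(0,0,0)
Op 3: inc R0 by 1 -> R0=(1,0,0) value=1
Op 4: inc R1 by 2 -> R1=(0,2,0) value=2
Op 5: inc R2 by 2 -> R2=(0,0,5) value=5
Op 6: inc R1 by 5 -> R1=(0,7,0) value=7
Op 7: merge R2<->R1 -> R2=(0,7,5) R1=(0,7,5)
Op 8: merge R1<->R2 -> R1=(0,7,5) R2=(0,7,5)

Answer: 12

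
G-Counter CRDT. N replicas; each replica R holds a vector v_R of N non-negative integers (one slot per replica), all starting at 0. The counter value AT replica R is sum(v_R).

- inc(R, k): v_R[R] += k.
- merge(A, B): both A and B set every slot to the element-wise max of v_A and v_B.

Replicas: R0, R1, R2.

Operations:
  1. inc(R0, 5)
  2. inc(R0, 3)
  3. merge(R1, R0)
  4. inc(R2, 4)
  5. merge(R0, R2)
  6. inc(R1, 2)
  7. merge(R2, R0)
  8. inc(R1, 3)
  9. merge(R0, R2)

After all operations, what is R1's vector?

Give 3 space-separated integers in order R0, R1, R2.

Answer: 8 5 0

Derivation:
Op 1: inc R0 by 5 -> R0=(5,0,0) value=5
Op 2: inc R0 by 3 -> R0=(8,0,0) value=8
Op 3: merge R1<->R0 -> R1=(8,0,0) R0=(8,0,0)
Op 4: inc R2 by 4 -> R2=(0,0,4) value=4
Op 5: merge R0<->R2 -> R0=(8,0,4) R2=(8,0,4)
Op 6: inc R1 by 2 -> R1=(8,2,0) value=10
Op 7: merge R2<->R0 -> R2=(8,0,4) R0=(8,0,4)
Op 8: inc R1 by 3 -> R1=(8,5,0) value=13
Op 9: merge R0<->R2 -> R0=(8,0,4) R2=(8,0,4)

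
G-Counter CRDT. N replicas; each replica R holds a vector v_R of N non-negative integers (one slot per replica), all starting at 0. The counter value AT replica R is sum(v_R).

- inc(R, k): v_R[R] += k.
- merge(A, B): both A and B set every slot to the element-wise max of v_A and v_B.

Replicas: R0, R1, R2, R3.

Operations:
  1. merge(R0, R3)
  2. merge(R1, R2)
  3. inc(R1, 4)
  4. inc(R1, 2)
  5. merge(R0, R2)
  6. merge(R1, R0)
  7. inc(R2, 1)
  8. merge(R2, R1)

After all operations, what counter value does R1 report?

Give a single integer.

Answer: 7

Derivation:
Op 1: merge R0<->R3 -> R0=(0,0,0,0) R3=(0,0,0,0)
Op 2: merge R1<->R2 -> R1=(0,0,0,0) R2=(0,0,0,0)
Op 3: inc R1 by 4 -> R1=(0,4,0,0) value=4
Op 4: inc R1 by 2 -> R1=(0,6,0,0) value=6
Op 5: merge R0<->R2 -> R0=(0,0,0,0) R2=(0,0,0,0)
Op 6: merge R1<->R0 -> R1=(0,6,0,0) R0=(0,6,0,0)
Op 7: inc R2 by 1 -> R2=(0,0,1,0) value=1
Op 8: merge R2<->R1 -> R2=(0,6,1,0) R1=(0,6,1,0)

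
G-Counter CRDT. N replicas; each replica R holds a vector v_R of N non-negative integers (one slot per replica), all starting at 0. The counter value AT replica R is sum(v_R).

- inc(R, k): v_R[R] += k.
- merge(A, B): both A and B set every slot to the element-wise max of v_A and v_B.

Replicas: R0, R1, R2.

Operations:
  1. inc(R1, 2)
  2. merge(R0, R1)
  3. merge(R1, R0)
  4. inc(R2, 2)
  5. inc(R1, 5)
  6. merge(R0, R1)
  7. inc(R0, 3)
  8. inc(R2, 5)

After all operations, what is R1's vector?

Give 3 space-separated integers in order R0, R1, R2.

Answer: 0 7 0

Derivation:
Op 1: inc R1 by 2 -> R1=(0,2,0) value=2
Op 2: merge R0<->R1 -> R0=(0,2,0) R1=(0,2,0)
Op 3: merge R1<->R0 -> R1=(0,2,0) R0=(0,2,0)
Op 4: inc R2 by 2 -> R2=(0,0,2) value=2
Op 5: inc R1 by 5 -> R1=(0,7,0) value=7
Op 6: merge R0<->R1 -> R0=(0,7,0) R1=(0,7,0)
Op 7: inc R0 by 3 -> R0=(3,7,0) value=10
Op 8: inc R2 by 5 -> R2=(0,0,7) value=7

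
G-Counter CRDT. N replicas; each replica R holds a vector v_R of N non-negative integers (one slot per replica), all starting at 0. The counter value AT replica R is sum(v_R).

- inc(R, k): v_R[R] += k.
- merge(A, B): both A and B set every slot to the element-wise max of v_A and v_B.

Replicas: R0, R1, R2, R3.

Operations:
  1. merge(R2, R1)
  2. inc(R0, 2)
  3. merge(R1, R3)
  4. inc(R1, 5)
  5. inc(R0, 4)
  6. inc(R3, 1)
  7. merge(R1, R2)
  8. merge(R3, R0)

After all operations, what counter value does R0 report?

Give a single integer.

Answer: 7

Derivation:
Op 1: merge R2<->R1 -> R2=(0,0,0,0) R1=(0,0,0,0)
Op 2: inc R0 by 2 -> R0=(2,0,0,0) value=2
Op 3: merge R1<->R3 -> R1=(0,0,0,0) R3=(0,0,0,0)
Op 4: inc R1 by 5 -> R1=(0,5,0,0) value=5
Op 5: inc R0 by 4 -> R0=(6,0,0,0) value=6
Op 6: inc R3 by 1 -> R3=(0,0,0,1) value=1
Op 7: merge R1<->R2 -> R1=(0,5,0,0) R2=(0,5,0,0)
Op 8: merge R3<->R0 -> R3=(6,0,0,1) R0=(6,0,0,1)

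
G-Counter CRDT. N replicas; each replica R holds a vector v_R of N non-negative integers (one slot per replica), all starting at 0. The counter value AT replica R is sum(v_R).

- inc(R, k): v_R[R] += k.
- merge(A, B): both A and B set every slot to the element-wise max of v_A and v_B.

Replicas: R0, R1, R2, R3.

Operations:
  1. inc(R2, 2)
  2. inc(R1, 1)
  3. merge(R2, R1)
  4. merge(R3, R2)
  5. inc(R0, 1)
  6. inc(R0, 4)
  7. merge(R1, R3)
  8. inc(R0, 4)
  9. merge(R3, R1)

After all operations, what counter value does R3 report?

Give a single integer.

Op 1: inc R2 by 2 -> R2=(0,0,2,0) value=2
Op 2: inc R1 by 1 -> R1=(0,1,0,0) value=1
Op 3: merge R2<->R1 -> R2=(0,1,2,0) R1=(0,1,2,0)
Op 4: merge R3<->R2 -> R3=(0,1,2,0) R2=(0,1,2,0)
Op 5: inc R0 by 1 -> R0=(1,0,0,0) value=1
Op 6: inc R0 by 4 -> R0=(5,0,0,0) value=5
Op 7: merge R1<->R3 -> R1=(0,1,2,0) R3=(0,1,2,0)
Op 8: inc R0 by 4 -> R0=(9,0,0,0) value=9
Op 9: merge R3<->R1 -> R3=(0,1,2,0) R1=(0,1,2,0)

Answer: 3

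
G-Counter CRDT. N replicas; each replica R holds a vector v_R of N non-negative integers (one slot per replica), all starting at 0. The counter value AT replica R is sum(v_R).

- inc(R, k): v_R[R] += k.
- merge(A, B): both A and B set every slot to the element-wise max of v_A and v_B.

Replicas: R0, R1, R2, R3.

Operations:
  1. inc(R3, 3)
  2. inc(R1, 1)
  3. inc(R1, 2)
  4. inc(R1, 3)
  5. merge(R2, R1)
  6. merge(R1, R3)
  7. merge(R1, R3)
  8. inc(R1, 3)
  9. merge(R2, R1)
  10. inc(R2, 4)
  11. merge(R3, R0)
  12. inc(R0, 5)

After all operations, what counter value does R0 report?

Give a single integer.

Answer: 14

Derivation:
Op 1: inc R3 by 3 -> R3=(0,0,0,3) value=3
Op 2: inc R1 by 1 -> R1=(0,1,0,0) value=1
Op 3: inc R1 by 2 -> R1=(0,3,0,0) value=3
Op 4: inc R1 by 3 -> R1=(0,6,0,0) value=6
Op 5: merge R2<->R1 -> R2=(0,6,0,0) R1=(0,6,0,0)
Op 6: merge R1<->R3 -> R1=(0,6,0,3) R3=(0,6,0,3)
Op 7: merge R1<->R3 -> R1=(0,6,0,3) R3=(0,6,0,3)
Op 8: inc R1 by 3 -> R1=(0,9,0,3) value=12
Op 9: merge R2<->R1 -> R2=(0,9,0,3) R1=(0,9,0,3)
Op 10: inc R2 by 4 -> R2=(0,9,4,3) value=16
Op 11: merge R3<->R0 -> R3=(0,6,0,3) R0=(0,6,0,3)
Op 12: inc R0 by 5 -> R0=(5,6,0,3) value=14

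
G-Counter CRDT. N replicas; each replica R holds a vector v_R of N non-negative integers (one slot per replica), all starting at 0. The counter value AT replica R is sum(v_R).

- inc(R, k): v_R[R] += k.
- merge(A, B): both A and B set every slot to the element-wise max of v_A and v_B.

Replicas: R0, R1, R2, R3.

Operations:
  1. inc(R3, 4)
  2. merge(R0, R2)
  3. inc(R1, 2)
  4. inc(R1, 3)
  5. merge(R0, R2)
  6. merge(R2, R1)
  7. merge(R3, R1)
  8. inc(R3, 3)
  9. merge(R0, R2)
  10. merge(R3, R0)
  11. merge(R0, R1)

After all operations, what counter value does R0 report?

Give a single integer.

Op 1: inc R3 by 4 -> R3=(0,0,0,4) value=4
Op 2: merge R0<->R2 -> R0=(0,0,0,0) R2=(0,0,0,0)
Op 3: inc R1 by 2 -> R1=(0,2,0,0) value=2
Op 4: inc R1 by 3 -> R1=(0,5,0,0) value=5
Op 5: merge R0<->R2 -> R0=(0,0,0,0) R2=(0,0,0,0)
Op 6: merge R2<->R1 -> R2=(0,5,0,0) R1=(0,5,0,0)
Op 7: merge R3<->R1 -> R3=(0,5,0,4) R1=(0,5,0,4)
Op 8: inc R3 by 3 -> R3=(0,5,0,7) value=12
Op 9: merge R0<->R2 -> R0=(0,5,0,0) R2=(0,5,0,0)
Op 10: merge R3<->R0 -> R3=(0,5,0,7) R0=(0,5,0,7)
Op 11: merge R0<->R1 -> R0=(0,5,0,7) R1=(0,5,0,7)

Answer: 12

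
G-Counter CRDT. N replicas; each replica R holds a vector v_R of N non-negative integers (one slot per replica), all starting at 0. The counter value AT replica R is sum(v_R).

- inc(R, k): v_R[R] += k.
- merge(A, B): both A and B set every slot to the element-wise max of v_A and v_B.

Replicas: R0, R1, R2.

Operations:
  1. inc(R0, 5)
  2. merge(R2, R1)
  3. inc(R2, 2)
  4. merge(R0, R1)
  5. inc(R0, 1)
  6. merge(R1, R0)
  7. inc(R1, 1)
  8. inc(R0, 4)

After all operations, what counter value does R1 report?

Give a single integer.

Answer: 7

Derivation:
Op 1: inc R0 by 5 -> R0=(5,0,0) value=5
Op 2: merge R2<->R1 -> R2=(0,0,0) R1=(0,0,0)
Op 3: inc R2 by 2 -> R2=(0,0,2) value=2
Op 4: merge R0<->R1 -> R0=(5,0,0) R1=(5,0,0)
Op 5: inc R0 by 1 -> R0=(6,0,0) value=6
Op 6: merge R1<->R0 -> R1=(6,0,0) R0=(6,0,0)
Op 7: inc R1 by 1 -> R1=(6,1,0) value=7
Op 8: inc R0 by 4 -> R0=(10,0,0) value=10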